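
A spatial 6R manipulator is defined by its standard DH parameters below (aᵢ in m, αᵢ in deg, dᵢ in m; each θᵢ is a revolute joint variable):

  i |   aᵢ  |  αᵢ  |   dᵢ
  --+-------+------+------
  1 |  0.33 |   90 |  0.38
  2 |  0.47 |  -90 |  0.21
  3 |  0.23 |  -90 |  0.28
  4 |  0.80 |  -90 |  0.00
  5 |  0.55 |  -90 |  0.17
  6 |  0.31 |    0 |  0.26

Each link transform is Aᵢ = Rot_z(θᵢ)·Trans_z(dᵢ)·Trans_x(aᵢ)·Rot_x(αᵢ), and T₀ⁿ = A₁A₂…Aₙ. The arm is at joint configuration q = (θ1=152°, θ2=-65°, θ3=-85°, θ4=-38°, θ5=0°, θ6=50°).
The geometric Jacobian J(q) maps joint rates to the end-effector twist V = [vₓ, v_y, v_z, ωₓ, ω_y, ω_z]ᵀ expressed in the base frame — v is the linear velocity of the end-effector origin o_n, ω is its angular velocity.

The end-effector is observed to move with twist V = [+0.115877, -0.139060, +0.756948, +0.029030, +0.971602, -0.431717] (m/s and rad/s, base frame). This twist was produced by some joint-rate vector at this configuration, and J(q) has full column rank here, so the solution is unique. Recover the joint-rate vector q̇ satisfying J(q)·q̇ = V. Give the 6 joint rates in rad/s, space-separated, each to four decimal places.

o_n = [-0.6775, 2.2138, 0.6214]
J₁: ẑ×o_n = [-2.2138, -0.6775, 0.0000], ω = ẑ
J2: z=[0.4695, 0.8829, 0.0000] o=[-0.2914, 0.1549, 0.3800] → [0.2131, -0.1133, 1.3075, 0.4695, 0.8829, 0.0000]
J3: z=[-0.8002, 0.4255, 0.4226] o=[-0.3682, 0.4336, -0.0460] → [-0.4684, 0.4033, -1.2929, -0.8002, 0.4255, 0.4226]
J4: z=[-0.4126, 0.1207, -0.9029] o=[-0.4921, 0.7590, 0.0542] → [1.3819, 0.4014, -0.5779, -0.4126, 0.1207, -0.9029]
J5: z=[0.8985, 0.2169, -0.3817] o=[-0.6119, 1.5340, 0.2126] → [0.3481, -0.3423, 0.6250, 0.8985, 0.2169, -0.3817]
J6: z=[0.4126, -0.1207, 0.9029] o=[-0.5416, 2.1036, 0.2565] → [-0.1435, -0.2733, 0.0290, 0.4126, -0.1207, 0.9029]
q̇ = J⁺·V = [0.6530, 0.9450, -0.0320, 0.9380, 0.0460, -0.2290]

0.6530 0.9450 -0.0320 0.9380 0.0460 -0.2290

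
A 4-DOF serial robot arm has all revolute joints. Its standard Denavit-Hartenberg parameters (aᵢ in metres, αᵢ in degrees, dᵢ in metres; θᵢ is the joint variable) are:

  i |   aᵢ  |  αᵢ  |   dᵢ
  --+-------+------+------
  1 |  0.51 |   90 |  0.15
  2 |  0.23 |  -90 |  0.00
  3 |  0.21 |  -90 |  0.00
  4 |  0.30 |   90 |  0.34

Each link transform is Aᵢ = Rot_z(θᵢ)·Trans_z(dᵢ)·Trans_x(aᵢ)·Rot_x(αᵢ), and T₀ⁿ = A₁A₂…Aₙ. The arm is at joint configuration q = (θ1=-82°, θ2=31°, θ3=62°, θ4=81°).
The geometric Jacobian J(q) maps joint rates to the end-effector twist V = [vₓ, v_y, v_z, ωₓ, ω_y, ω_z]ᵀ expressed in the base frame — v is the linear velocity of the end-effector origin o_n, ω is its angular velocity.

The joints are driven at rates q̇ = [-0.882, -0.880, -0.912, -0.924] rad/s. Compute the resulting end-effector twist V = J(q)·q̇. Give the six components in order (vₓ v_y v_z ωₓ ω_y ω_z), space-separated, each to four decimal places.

o_n = [0.4809, -0.6452, -0.0780]
J₁: ẑ×o_n = [0.6452, 0.4809, -0.0000], ω = ẑ
J2: z=[-0.9903, -0.1392, 0.0000] o=[0.0710, -0.5050, 0.1500] → [0.0317, -0.2258, 0.1958, -0.9903, -0.1392, 0.0000]
J3: z=[-0.0717, 0.5100, 0.8572] o=[0.0984, -0.7003, 0.2685] → [-0.2239, 0.3031, -0.1991, -0.0717, 0.5100, 0.8572]
J4: z=[0.3596, 0.8148, -0.4548] o=[0.2938, -0.7581, 0.3192] → [-0.2723, 0.0577, -0.1119, 0.3596, 0.8148, -0.4548]
V = J·q̇ = [-0.1411, -0.5552, 0.1126, 0.6046, -1.0956, -1.2435]

-0.1411 -0.5552 0.1126 0.6046 -1.0956 -1.2435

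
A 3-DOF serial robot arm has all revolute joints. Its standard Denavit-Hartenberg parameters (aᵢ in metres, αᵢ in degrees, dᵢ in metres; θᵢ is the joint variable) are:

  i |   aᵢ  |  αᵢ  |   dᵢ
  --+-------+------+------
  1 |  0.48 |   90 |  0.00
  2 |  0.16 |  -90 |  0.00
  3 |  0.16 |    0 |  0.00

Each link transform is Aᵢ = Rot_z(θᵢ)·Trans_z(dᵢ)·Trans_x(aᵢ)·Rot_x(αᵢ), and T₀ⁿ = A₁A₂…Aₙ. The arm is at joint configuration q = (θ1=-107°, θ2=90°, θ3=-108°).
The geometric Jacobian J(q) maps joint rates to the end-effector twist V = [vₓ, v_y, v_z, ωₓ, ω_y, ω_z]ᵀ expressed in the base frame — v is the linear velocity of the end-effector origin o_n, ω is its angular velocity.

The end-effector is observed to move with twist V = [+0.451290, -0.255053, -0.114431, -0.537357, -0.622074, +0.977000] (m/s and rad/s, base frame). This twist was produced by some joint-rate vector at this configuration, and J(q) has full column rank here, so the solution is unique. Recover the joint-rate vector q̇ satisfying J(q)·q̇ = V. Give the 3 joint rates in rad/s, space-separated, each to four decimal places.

o_n = [-0.2859, -0.4145, 0.1106]
J₁: ẑ×o_n = [0.4145, -0.2859, 0.0000], ω = ẑ
J2: z=[-0.9563, 0.2924, 0.0000] o=[-0.1403, -0.4590, 0.0000] → [0.0323, 0.1057, -0.0000, -0.9563, 0.2924, 0.0000]
J3: z=[0.2924, 0.9563, 0.0000] o=[-0.1403, -0.4590, 0.1600] → [-0.0473, 0.0145, 0.1522, 0.2924, 0.9563, 0.0000]
q̇ = J⁺·V = [0.9770, 0.3320, -0.7520]

0.9770 0.3320 -0.7520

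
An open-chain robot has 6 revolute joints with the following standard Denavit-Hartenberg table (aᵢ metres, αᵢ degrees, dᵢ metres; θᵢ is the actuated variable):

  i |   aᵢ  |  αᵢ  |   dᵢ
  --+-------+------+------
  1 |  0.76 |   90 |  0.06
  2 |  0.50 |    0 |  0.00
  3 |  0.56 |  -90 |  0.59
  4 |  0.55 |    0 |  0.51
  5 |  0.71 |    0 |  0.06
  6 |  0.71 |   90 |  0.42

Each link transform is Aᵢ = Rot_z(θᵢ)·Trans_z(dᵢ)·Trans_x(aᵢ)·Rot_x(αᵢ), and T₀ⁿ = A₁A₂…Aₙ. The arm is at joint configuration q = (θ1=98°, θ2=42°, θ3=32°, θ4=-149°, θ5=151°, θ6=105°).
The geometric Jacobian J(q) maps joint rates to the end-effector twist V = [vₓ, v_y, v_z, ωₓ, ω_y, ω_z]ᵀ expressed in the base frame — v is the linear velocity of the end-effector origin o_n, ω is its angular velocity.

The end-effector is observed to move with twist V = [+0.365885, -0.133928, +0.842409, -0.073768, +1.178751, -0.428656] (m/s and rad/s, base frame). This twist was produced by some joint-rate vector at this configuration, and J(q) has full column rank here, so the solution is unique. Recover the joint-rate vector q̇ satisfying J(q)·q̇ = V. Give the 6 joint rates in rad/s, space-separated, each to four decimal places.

-0.0910 0.8020 -0.7110 -0.7890 -0.5340 0.0980

o_n = [0.1202, 0.3630, 1.2351]
J₁: ẑ×o_n = [-0.3630, 0.1202, 0.0000], ω = ẑ
J2: z=[0.9903, 0.1392, 0.0000] o=[-0.1058, 0.7526, 0.0600] → [0.1635, -1.1637, -0.4173, 0.9903, 0.1392, 0.0000]
J3: z=[0.9903, 0.1392, 0.0000] o=[-0.1575, 1.1206, 0.3946] → [0.1170, -0.8324, -0.7889, 0.9903, 0.1392, 0.0000]
J4: z=[0.1338, -0.9519, 0.2756] o=[0.4053, 1.3555, 0.9329] → [-0.0141, -0.1190, -0.4042, 0.1338, -0.9519, 0.2756]
J5: z=[0.1338, -0.9519, 0.2756] o=[0.7721, 0.7808, 0.6203] → [-0.4701, -0.2620, -0.6765, 0.1338, -0.9519, 0.2756]
J6: z=[0.1338, -0.9519, 0.2756] o=[0.7284, 0.9139, 1.3189] → [0.2316, -0.1564, -0.6527, 0.1338, -0.9519, 0.2756]
q̇ = J⁺·V = [-0.0910, 0.8020, -0.7110, -0.7890, -0.5340, 0.0980]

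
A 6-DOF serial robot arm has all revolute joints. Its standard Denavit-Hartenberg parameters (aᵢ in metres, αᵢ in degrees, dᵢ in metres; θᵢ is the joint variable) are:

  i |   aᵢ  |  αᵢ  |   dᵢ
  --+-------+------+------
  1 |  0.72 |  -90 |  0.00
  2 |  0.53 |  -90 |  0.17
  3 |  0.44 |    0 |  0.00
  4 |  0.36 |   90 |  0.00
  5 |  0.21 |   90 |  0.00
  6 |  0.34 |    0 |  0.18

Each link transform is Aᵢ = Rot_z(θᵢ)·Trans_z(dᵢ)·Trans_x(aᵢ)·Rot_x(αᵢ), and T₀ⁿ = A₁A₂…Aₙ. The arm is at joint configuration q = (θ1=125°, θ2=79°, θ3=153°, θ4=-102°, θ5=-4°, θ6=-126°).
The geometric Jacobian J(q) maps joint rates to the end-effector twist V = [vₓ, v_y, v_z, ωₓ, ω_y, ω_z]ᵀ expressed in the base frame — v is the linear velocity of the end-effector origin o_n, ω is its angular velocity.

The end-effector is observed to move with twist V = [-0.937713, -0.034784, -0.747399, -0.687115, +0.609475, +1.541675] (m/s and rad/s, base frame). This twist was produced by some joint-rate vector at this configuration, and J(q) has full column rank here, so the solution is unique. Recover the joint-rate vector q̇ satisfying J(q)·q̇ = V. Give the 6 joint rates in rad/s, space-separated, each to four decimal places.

0.9510 0.5690 -0.6980 -0.5610 -0.5420 -0.2700

o_n = [-0.1370, 1.0338, -0.1121]
J₁: ẑ×o_n = [-1.0338, -0.1370, 0.0000], ω = ẑ
J2: z=[-0.8192, -0.5736, 0.0000] o=[-0.4130, 0.5898, 0.0000] → [0.0643, -0.0918, -0.2054, -0.8192, -0.5736, 0.0000]
J3: z=[0.5630, -0.8041, -0.1908] o=[-0.6102, 0.5751, -0.5203] → [-0.2407, -0.3201, 0.6388, 0.5630, -0.8041, -0.1908]
J4: z=[0.5630, -0.8041, -0.1908] o=[-0.4037, 0.6284, -0.1354] → [0.0586, -0.0640, 0.4427, 0.5630, -0.8041, -0.1908]
J5: z=[-0.6006, -0.2395, -0.7629] o=[-0.1993, 0.8243, -0.3578] → [0.1010, 0.1000, -0.1109, -0.6006, -0.2395, -0.7629]
J6: z=[-0.6013, 0.7642, 0.2334] o=[-0.0886, 0.9501, -0.4844] → [0.2650, 0.2126, -0.0134, -0.6013, 0.7642, 0.2334]
q̇ = J⁺·V = [0.9510, 0.5690, -0.6980, -0.5610, -0.5420, -0.2700]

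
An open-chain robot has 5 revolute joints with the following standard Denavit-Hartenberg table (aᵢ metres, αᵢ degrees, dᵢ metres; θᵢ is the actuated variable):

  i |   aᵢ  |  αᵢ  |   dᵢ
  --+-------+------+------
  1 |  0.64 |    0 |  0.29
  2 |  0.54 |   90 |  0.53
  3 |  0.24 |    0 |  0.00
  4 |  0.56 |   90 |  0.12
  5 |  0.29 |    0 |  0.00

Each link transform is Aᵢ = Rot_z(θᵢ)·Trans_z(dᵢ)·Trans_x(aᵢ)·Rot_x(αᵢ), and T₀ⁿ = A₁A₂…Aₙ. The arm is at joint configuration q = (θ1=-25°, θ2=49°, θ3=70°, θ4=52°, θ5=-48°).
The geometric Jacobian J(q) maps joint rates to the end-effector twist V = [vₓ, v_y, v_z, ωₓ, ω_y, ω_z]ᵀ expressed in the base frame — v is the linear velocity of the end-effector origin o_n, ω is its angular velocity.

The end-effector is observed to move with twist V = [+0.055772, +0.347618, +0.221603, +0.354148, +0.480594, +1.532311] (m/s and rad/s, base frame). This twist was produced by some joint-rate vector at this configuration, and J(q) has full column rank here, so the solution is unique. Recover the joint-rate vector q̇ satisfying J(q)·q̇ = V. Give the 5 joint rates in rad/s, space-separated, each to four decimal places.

0.3450 0.8630 -0.0990 -0.1960 0.6120

o_n = [0.7445, -0.0927, 1.6850]
J₁: ẑ×o_n = [0.0927, 0.7445, -0.0000], ω = ẑ
J2: z=[0.0000, 0.0000, 1.0000] o=[0.5800, -0.2705, 0.2900] → [-0.1778, 0.1644, 0.0000, 0.0000, 0.0000, 1.0000]
J3: z=[0.4067, -0.9135, 0.0000] o=[1.0734, -0.0508, 0.8200] → [-0.7902, -0.3518, -0.3175, 0.4067, -0.9135, 0.0000]
J4: z=[0.4067, -0.9135, 0.0000] o=[1.1483, -0.0175, 1.0455] → [-0.5842, -0.2601, -0.3996, 0.4067, -0.9135, 0.0000]
J5: z=[0.7747, 0.3449, 0.5299] o=[0.9260, -0.2478, 1.5204] → [-0.0254, -0.2237, 0.1828, 0.7747, 0.3449, 0.5299]
q̇ = J⁺·V = [0.3450, 0.8630, -0.0990, -0.1960, 0.6120]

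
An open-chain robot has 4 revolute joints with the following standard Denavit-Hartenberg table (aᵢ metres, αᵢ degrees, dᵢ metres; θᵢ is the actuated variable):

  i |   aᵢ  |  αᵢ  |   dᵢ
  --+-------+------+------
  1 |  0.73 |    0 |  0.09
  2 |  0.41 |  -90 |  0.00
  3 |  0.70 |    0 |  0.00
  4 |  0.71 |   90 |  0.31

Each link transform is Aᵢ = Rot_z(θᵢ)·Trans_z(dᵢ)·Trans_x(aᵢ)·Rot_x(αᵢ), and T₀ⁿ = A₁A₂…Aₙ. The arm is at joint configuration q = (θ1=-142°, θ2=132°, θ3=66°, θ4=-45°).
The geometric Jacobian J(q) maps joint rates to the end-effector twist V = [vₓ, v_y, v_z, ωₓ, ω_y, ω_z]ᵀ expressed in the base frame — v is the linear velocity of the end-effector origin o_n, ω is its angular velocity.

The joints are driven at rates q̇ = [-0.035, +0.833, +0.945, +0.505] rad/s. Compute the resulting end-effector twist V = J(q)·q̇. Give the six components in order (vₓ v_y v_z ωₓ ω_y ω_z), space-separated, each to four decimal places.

o_n = [0.8155, -0.3799, -0.8039]
J₁: ẑ×o_n = [0.3799, 0.8155, -0.0000], ω = ẑ
J2: z=[0.0000, 0.0000, 1.0000] o=[-0.5752, -0.4494, 0.0900] → [-0.0696, 1.3908, 0.0000, 0.0000, 0.0000, 1.0000]
J3: z=[0.1736, 0.9848, 0.0000] o=[-0.1715, -0.5206, 0.0900] → [-0.8803, 0.1552, -0.9476, 0.1736, 0.9848, 0.0000]
J4: z=[0.1736, 0.9848, 0.0000] o=[0.1089, -0.5701, -0.5495] → [-0.2506, 0.0442, -0.6628, 0.1736, 0.9848, 0.0000]
V = J·q̇ = [-1.0297, 1.2990, -1.2302, 0.2518, 1.4280, 0.7980]

-1.0297 1.2990 -1.2302 0.2518 1.4280 0.7980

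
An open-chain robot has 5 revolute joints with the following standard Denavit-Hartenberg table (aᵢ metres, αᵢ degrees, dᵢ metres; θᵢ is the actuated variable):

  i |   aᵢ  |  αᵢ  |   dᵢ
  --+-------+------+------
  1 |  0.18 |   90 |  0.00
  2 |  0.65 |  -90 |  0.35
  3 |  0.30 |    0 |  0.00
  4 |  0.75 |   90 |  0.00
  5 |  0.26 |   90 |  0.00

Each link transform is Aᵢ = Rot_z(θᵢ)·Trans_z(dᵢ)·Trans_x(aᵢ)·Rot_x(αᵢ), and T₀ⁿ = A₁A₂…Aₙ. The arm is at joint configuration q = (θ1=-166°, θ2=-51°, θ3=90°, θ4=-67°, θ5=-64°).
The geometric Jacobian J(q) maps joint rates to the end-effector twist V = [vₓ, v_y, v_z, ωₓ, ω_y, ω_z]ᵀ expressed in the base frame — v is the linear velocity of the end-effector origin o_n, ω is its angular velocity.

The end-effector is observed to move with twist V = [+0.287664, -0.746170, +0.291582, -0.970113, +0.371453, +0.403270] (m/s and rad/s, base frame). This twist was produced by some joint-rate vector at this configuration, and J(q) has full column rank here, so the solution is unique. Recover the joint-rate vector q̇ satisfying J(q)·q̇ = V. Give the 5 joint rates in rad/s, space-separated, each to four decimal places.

0.0230 0.0290 0.3980 0.5030 0.6150

o_n = [-0.8114, -0.4987, -1.2703]
J₁: ẑ×o_n = [0.4987, -0.8114, 0.0000], ω = ẑ
J2: z=[-0.2419, 0.9703, 0.0000] o=[-0.1747, -0.0435, 0.0000] → [-1.2325, -0.3073, 0.7279, -0.2419, 0.9703, 0.0000]
J3: z=[-0.7541, -0.1880, 0.6293] o=[-0.6562, 0.1971, -0.5051] → [0.5817, -0.6746, 0.4955, -0.7541, -0.1880, 0.6293]
J4: z=[-0.7541, -0.1880, 0.6293] o=[-0.5837, -0.0940, -0.5051] → [0.3985, -0.7203, 0.2624, -0.7541, -0.1880, 0.6293]
J5: z=[-0.4613, 0.8337, -0.3037] o=[-0.9343, -0.4834, -1.0417] → [-0.1952, -0.1428, -0.0954, -0.4613, 0.8337, -0.3037]
q̇ = J⁺·V = [0.0230, 0.0290, 0.3980, 0.5030, 0.6150]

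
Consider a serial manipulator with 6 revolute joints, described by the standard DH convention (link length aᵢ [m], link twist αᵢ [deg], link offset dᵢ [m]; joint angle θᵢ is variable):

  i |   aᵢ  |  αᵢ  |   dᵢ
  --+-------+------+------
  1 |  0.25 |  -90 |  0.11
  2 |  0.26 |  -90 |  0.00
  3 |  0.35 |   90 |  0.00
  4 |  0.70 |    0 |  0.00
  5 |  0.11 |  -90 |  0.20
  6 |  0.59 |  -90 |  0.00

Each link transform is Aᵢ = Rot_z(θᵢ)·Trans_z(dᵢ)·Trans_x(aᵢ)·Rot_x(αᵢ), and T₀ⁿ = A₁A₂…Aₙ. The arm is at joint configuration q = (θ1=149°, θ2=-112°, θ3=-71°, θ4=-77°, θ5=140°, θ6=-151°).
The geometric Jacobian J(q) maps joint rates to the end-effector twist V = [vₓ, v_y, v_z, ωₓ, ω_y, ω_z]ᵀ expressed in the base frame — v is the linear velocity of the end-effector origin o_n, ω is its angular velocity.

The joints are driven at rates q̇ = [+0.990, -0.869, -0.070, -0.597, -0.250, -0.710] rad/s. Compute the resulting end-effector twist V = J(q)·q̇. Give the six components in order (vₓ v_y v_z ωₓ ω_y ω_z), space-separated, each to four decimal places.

0.9627 1.2667 -0.8070 0.9166 0.0869 1.7765

o_n = [0.3461, -0.7490, -0.3685]
J₁: ẑ×o_n = [0.7490, 0.3461, -0.0000], ω = ẑ
J2: z=[-0.5150, -0.8572, 0.0000] o=[-0.2143, 0.1288, 0.1100] → [0.4102, -0.2465, 0.9325, -0.5150, -0.8572, 0.0000]
J3: z=[-0.7948, 0.4775, 0.3746] o=[-0.1308, 0.0786, 0.3511] → [-0.0336, -0.3932, 0.4300, -0.7948, 0.4775, 0.3746]
J4: z=[-0.4713, -0.0966, -0.8767] o=[-0.2647, -0.2271, 0.4567] → [-0.3778, -0.9244, 0.3050, -0.4713, -0.0966, -0.8767]
J5: z=[-0.4713, -0.0966, -0.8767] o=[0.2172, -0.6903, 0.2487] → [0.0081, -0.4040, 0.0402, -0.4713, -0.0966, -0.8767]
J6: z=[-0.0201, 0.9949, -0.0989] o=[0.0259, -0.7064, 0.1252] → [-0.4954, -0.0416, -0.3177, -0.0201, 0.9949, -0.0989]
V = J·q̇ = [0.9627, 1.2667, -0.8070, 0.9166, 0.0869, 1.7765]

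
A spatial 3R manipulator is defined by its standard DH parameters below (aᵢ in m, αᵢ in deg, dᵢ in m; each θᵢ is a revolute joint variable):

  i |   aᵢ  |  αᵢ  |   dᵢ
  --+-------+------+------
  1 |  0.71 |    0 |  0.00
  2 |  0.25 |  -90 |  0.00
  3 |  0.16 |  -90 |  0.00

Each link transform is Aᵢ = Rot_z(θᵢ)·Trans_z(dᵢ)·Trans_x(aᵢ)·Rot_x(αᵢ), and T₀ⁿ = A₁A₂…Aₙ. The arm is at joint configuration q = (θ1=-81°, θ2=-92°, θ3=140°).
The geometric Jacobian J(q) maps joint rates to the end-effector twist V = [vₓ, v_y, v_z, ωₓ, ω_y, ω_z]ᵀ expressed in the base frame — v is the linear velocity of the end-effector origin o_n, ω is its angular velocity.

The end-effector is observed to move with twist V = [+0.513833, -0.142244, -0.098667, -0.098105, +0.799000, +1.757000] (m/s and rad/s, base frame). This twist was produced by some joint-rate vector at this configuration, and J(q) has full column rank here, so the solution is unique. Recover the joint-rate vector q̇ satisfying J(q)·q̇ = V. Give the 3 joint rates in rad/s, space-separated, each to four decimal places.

0.8110 0.9460 -0.8050

o_n = [-0.0154, -0.7168, -0.1028]
J₁: ẑ×o_n = [0.7168, -0.0154, 0.0000], ω = ẑ
J2: z=[0.0000, 0.0000, 1.0000] o=[0.1111, -0.7013, 0.0000] → [0.0155, -0.1265, 0.0000, 0.0000, 0.0000, 1.0000]
J3: z=[0.1219, -0.9925, 0.0000] o=[-0.1371, -0.7317, 0.0000] → [0.1021, 0.0125, 0.1226, 0.1219, -0.9925, 0.0000]
q̇ = J⁺·V = [0.8110, 0.9460, -0.8050]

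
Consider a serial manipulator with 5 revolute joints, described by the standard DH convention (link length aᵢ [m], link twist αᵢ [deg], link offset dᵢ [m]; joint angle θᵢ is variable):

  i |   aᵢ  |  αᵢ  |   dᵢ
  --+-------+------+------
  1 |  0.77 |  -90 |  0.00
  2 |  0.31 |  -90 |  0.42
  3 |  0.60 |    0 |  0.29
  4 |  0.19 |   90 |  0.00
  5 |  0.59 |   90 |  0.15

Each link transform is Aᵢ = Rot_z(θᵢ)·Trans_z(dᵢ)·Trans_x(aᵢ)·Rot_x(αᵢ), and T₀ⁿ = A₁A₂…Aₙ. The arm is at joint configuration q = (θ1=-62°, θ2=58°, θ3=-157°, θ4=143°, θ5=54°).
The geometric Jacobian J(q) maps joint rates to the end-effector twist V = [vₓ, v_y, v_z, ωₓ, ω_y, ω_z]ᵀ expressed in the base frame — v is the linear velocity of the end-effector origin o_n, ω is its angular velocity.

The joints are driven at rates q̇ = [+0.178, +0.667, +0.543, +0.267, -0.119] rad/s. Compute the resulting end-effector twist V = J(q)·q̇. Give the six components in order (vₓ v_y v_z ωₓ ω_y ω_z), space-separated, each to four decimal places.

o_n = [0.9373, 0.2179, -0.6121]
J₁: ẑ×o_n = [-0.2179, 0.9373, 0.0000], ω = ẑ
J2: z=[0.8829, 0.4695, 0.0000] o=[0.3615, -0.6799, 0.0000] → [-0.2873, 0.5404, 0.5223, 0.8829, 0.4695, 0.0000]
J3: z=[-0.3981, 0.7488, -0.5299] o=[0.8095, -0.6277, -0.2629] → [0.1867, -0.2067, -0.4324, -0.3981, 0.7488, -0.5299]
J4: z=[-0.3981, 0.7488, -0.5299] o=[0.7636, -0.0421, 0.0518] → [-0.3593, -0.3563, -0.2336, -0.3981, 0.7488, -0.5299]
J5: z=[0.7965, 0.5687, 0.2052] o=[0.8500, -0.1068, -0.1045] → [-0.3552, 0.4222, 0.2090, 0.7965, 0.5687, 0.2052]
V = J·q̇ = [-0.1828, 0.2696, 0.0264, 0.1716, 0.8520, -0.2756]

-0.1828 0.2696 0.0264 0.1716 0.8520 -0.2756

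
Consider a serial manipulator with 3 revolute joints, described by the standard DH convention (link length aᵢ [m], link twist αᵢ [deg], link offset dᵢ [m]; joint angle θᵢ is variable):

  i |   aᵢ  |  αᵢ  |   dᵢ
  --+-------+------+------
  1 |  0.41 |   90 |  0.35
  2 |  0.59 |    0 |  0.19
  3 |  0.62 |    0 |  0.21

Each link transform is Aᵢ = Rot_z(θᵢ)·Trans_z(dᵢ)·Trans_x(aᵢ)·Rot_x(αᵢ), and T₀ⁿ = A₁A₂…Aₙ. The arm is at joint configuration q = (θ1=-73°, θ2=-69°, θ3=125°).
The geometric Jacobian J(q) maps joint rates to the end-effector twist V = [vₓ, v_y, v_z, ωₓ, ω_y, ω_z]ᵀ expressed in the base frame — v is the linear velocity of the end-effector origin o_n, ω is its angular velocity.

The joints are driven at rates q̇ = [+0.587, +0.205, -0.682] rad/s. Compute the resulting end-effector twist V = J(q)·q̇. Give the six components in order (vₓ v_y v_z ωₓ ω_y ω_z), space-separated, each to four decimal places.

0.7168 -0.4008 -0.1220 0.4562 0.1395 0.5870

o_n = [-0.0995, -1.0428, 0.3132]
J₁: ẑ×o_n = [1.0428, -0.0995, 0.0000], ω = ẑ
J2: z=[-0.9563, -0.2924, 0.0000] o=[0.1199, -0.3921, 0.3500] → [0.0108, -0.0352, 0.5581, -0.9563, -0.2924, 0.0000]
J3: z=[-0.9563, -0.2924, 0.0000] o=[-0.0000, -0.6498, -0.2008] → [-0.1503, 0.4915, 0.3467, -0.9563, -0.2924, 0.0000]
V = J·q̇ = [0.7168, -0.4008, -0.1220, 0.4562, 0.1395, 0.5870]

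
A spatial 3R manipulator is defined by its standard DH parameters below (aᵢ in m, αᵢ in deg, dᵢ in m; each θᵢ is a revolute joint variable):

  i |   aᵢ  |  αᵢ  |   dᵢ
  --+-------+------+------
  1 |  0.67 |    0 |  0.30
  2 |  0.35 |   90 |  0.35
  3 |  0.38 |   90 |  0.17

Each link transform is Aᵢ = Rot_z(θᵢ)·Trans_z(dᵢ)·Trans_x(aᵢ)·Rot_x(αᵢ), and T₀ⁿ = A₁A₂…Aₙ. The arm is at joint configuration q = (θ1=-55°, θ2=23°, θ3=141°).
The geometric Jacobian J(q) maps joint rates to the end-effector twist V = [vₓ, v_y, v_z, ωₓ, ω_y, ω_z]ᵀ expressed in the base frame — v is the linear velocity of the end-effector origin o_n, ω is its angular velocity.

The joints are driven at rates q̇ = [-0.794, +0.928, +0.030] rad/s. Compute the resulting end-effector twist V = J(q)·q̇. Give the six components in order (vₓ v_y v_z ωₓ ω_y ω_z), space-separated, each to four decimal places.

-0.4187 -0.3072 -0.0089 -0.0159 -0.0254 0.1340

o_n = [0.3406, -0.7220, 0.8891]
J₁: ẑ×o_n = [0.7220, 0.3406, -0.0000], ω = ẑ
J2: z=[0.0000, 0.0000, 1.0000] o=[0.3843, -0.5488, 0.3000] → [0.1731, -0.0437, 0.0000, 0.0000, 0.0000, 1.0000]
J3: z=[-0.5299, -0.8480, 0.0000] o=[0.6811, -0.7343, 0.6500] → [-0.2028, 0.1267, -0.2953, -0.5299, -0.8480, 0.0000]
V = J·q̇ = [-0.4187, -0.3072, -0.0089, -0.0159, -0.0254, 0.1340]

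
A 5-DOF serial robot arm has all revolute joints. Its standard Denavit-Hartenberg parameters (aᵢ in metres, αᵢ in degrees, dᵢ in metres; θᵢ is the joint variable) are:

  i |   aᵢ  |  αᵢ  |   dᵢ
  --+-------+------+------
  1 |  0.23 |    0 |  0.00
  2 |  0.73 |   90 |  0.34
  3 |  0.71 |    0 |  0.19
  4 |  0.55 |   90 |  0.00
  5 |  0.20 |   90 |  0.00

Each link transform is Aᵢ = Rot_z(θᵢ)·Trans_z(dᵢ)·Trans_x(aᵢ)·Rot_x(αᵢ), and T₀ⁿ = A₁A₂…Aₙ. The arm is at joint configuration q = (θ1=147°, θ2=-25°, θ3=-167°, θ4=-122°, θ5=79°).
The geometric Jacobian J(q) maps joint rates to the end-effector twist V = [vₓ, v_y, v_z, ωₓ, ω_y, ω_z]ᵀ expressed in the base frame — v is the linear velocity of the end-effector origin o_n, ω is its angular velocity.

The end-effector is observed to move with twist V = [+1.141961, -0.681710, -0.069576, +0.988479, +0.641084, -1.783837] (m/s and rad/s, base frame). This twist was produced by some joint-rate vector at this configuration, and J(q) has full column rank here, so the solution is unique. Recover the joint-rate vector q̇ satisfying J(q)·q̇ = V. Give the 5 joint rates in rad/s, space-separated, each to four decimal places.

o_n = [0.0130, 0.5248, 0.7364]
J₁: ẑ×o_n = [-0.5248, 0.0130, 0.0000], ω = ẑ
J2: z=[0.0000, 0.0000, 1.0000] o=[-0.1929, 0.1253, 0.0000] → [-0.3995, 0.2059, 0.0000, 0.0000, 0.0000, 1.0000]
J3: z=[0.8480, 0.5299, 0.0000] o=[-0.5797, 0.7443, 0.3400] → [0.2101, -0.3362, -0.5003, 0.8480, 0.5299, 0.0000]
J4: z=[0.8480, 0.5299, 0.0000] o=[-0.0520, 0.2583, 0.1803] → [0.2947, -0.4716, 0.1915, 0.8480, 0.5299, 0.0000]
J5: z=[-0.5010, 0.8018, -0.3256] o=[-0.1469, 0.4102, 0.7003] → [0.0662, -0.0340, -0.1856, -0.5010, 0.8018, -0.3256]
q̇ = J⁺·V = [-0.9510, -0.8260, 0.4210, 0.7570, 0.0210]

-0.9510 -0.8260 0.4210 0.7570 0.0210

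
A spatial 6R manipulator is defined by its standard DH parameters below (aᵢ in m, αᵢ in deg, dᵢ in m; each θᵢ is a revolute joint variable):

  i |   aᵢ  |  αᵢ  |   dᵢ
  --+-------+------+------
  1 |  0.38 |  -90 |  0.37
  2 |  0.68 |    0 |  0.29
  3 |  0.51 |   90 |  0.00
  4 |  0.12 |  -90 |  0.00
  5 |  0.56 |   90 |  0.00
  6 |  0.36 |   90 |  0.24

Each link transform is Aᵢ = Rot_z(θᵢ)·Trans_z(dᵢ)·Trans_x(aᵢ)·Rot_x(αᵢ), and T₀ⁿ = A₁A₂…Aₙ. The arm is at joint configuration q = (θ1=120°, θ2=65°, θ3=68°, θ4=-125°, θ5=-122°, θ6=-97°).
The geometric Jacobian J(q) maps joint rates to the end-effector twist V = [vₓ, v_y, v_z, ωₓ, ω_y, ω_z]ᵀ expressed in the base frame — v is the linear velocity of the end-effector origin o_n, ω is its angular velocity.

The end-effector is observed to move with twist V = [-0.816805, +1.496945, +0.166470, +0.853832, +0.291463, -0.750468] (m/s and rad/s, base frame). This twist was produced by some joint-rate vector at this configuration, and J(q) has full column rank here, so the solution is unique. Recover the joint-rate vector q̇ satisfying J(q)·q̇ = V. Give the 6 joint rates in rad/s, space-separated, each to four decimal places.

o_n = [-0.9852, 0.1316, -0.7668]
J₁: ẑ×o_n = [-0.1316, -0.9852, 0.0000], ω = ẑ
J2: z=[-0.8660, -0.5000, 0.0000] o=[-0.1900, 0.3291, 0.3700] → [0.5684, -0.9845, -0.2266, -0.8660, -0.5000, 0.0000]
J3: z=[-0.8660, -0.5000, 0.0000] o=[-0.5848, 0.4330, -0.2463] → [0.2602, -0.4507, 0.0608, -0.8660, -0.5000, 0.0000]
J4: z=[-0.3657, 0.6334, -0.6820] o=[-0.4109, 0.1317, -0.6193] → [-0.0935, 0.3377, 0.3638, -0.3657, 0.6334, -0.6820]
J5: z=[0.7761, -0.1970, -0.5991] o=[-0.3493, 0.2215, -0.5689] → [-0.0149, 0.5345, -0.1951, 0.7761, -0.1970, -0.5991]
J6: z=[-0.2420, -0.9703, 0.0057] o=[-0.6754, 0.3003, -1.0173] → [-0.2421, 0.0589, -0.2598, -0.2420, -0.9703, 0.0057]
q̇ = J⁺·V = [-0.0520, -0.7910, -0.4410, 0.7520, 0.3170, 0.7610]

-0.0520 -0.7910 -0.4410 0.7520 0.3170 0.7610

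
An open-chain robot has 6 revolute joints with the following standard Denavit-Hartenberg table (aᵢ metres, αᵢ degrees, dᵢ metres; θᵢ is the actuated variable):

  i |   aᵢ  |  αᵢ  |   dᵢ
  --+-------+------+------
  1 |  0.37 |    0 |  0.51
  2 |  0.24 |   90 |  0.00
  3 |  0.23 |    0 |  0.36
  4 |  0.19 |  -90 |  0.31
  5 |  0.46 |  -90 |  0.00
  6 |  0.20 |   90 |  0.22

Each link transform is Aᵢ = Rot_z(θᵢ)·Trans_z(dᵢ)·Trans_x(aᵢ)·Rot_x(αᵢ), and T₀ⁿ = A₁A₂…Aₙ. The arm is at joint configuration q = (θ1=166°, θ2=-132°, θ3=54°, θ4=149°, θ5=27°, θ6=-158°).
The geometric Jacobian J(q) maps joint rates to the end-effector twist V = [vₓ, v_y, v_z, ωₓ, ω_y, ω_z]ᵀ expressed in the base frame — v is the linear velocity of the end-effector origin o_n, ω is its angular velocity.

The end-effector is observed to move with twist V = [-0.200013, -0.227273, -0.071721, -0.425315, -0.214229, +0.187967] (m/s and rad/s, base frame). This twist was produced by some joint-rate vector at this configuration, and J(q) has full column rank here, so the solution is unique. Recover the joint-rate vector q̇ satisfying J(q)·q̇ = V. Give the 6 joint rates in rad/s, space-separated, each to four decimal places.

o_n = [-0.0838, -0.1462, 0.4963]
J₁: ẑ×o_n = [0.1462, -0.0838, 0.0000], ω = ẑ
J2: z=[0.0000, 0.0000, 1.0000] o=[-0.3590, 0.0895, 0.5100] → [0.2357, 0.2752, -0.0000, 0.0000, 0.0000, 1.0000]
J3: z=[0.5592, -0.8290, 0.0000] o=[-0.1600, 0.2237, 0.5100] → [0.0114, 0.0077, -0.1437, 0.5592, -0.8290, 0.0000]
J4: z=[0.5592, -0.8290, 0.0000] o=[0.1533, 0.0009, 0.6961] → [0.1656, 0.1117, -0.2789, 0.5592, -0.8290, 0.0000]
J5: z=[0.3239, 0.2185, -0.9205] o=[0.1817, -0.3539, 0.6218] → [0.1638, 0.2851, 0.1253, 0.3239, 0.2185, -0.9205]
J6: z=[-0.1518, 0.9724, 0.1774] o=[-0.2479, -0.3918, 0.4617] → [-0.0099, 0.0344, -0.1968, -0.1518, 0.9724, 0.1774]
q̇ = J⁺·V = [-0.5140, -0.1100, -0.6440, 0.3530, -0.9320, -0.2590]

-0.5140 -0.1100 -0.6440 0.3530 -0.9320 -0.2590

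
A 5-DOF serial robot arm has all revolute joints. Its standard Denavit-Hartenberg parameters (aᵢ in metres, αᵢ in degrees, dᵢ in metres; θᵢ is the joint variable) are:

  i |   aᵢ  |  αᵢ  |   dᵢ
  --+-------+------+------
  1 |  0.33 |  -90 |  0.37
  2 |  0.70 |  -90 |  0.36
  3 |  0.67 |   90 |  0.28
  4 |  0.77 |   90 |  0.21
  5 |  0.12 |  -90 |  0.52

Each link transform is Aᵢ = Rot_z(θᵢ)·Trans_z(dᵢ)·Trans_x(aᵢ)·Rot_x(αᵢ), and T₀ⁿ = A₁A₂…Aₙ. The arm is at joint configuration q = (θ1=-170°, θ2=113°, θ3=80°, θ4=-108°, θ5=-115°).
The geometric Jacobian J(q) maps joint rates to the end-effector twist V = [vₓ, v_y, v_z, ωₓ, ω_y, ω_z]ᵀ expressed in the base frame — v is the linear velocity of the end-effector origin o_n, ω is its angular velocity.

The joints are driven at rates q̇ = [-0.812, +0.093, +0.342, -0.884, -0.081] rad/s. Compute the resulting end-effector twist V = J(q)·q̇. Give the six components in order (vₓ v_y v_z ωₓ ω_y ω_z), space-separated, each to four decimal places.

o_n = [-0.1675, -0.4598, -0.4537]
J₁: ẑ×o_n = [0.4598, -0.1675, 0.0000], ω = ẑ
J2: z=[0.1736, -0.9848, 0.0000] o=[-0.3250, -0.0573, 0.3700] → [0.8112, 0.1430, 0.0852, 0.1736, -0.9848, 0.0000]
J3: z=[0.9065, 0.1598, 0.3907] o=[0.0069, -0.3643, -0.2744] → [0.0086, 0.0945, -0.0586, 0.9065, 0.1598, 0.3907]
J4: z=[0.4091, -0.1042, -0.9065] o=[0.1909, 0.3381, -0.2720] → [-0.7043, 0.3992, -0.3637, 0.4091, -0.1042, -0.9065]
J5: z=[0.3792, -0.8842, 0.2728] o=[-0.3623, -0.0344, -0.7105] → [-0.1110, -0.0442, 0.0109, 0.3792, -0.8842, 0.2728]
V = J·q̇ = [0.3367, -0.1677, 0.3085, -0.0662, 0.1268, 0.1009]

0.3367 -0.1677 0.3085 -0.0662 0.1268 0.1009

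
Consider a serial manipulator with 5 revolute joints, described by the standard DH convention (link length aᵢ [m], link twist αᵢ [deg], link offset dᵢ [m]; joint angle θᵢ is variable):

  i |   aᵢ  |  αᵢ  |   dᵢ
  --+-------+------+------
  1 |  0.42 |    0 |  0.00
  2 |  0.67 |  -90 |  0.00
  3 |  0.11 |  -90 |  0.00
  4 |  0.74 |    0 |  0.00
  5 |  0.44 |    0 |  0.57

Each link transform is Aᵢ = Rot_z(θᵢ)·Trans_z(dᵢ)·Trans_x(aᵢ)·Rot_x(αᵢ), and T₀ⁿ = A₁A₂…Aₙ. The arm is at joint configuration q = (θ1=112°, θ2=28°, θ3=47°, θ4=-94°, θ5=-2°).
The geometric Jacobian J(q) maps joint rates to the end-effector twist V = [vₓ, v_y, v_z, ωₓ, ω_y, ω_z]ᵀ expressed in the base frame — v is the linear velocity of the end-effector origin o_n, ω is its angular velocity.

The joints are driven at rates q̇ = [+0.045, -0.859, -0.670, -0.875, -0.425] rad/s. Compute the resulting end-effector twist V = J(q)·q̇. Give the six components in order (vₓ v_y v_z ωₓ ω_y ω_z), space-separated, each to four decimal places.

o_n = [-1.1135, -0.3431, -0.3978]
J₁: ẑ×o_n = [0.3431, -1.1135, 0.0000], ω = ẑ
J2: z=[0.0000, 0.0000, 1.0000] o=[-0.1573, 0.3894, 0.0000] → [0.7326, -0.9562, 0.0000, 0.0000, 0.0000, 1.0000]
J3: z=[-0.6428, -0.7660, 0.0000] o=[-0.6706, 0.8201, 0.0000] → [0.3047, -0.2557, 0.4084, -0.6428, -0.7660, 0.0000]
J4: z=[0.5602, -0.4701, -0.6820] o=[-0.7281, 0.8683, -0.0804] → [-0.6770, 0.4407, -0.8599, 0.5602, -0.4701, -0.6820]
J5: z=[0.5602, -0.4701, -0.6820] o=[-1.1756, 0.2802, -0.0427] → [-0.2582, 0.1566, -0.3200, 0.5602, -0.4701, -0.6820]
V = J·q̇ = [-0.1159, 0.4904, 0.6148, -0.2977, 1.1244, 0.0726]

-0.1159 0.4904 0.6148 -0.2977 1.1244 0.0726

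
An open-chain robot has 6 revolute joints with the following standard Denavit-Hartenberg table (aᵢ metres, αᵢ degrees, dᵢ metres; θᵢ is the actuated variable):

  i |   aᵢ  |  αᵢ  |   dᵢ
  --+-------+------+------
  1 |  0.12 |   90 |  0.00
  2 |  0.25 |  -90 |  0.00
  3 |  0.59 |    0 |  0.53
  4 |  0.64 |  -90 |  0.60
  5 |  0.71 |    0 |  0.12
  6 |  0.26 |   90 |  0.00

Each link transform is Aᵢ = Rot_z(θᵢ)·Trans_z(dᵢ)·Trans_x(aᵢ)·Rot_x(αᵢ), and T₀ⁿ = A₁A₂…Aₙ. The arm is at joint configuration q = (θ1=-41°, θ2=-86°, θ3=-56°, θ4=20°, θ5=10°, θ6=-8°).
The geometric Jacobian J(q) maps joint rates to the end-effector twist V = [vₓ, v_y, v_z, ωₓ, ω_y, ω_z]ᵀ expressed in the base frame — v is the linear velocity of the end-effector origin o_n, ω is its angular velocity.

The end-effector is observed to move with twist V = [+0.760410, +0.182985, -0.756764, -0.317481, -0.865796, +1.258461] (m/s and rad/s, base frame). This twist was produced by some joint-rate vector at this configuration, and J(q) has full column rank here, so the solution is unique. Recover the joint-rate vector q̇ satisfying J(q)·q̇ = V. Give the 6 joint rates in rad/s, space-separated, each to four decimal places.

0.2350 -0.5120 -0.3810 0.7800 -0.9180 -0.7800

o_n = [0.0702, -1.8258, -1.8698]
J₁: ẑ×o_n = [1.8258, 0.0702, -0.0000], ω = ẑ
J2: z=[-0.6561, -0.7547, 0.0000] o=[0.0906, -0.0787, 0.0000] → [1.4112, -1.2267, 1.1308, -0.6561, -0.7547, 0.0000]
J3: z=[0.7529, -0.6545, 0.0698] o=[0.1037, -0.0902, -0.2494] → [1.1816, 1.2176, -1.3287, 0.7529, -0.6545, 0.0698]
J4: z=[0.7529, -0.6545, 0.0698] o=[0.1992, -0.8213, -0.5415] → [0.9394, 0.9910, -0.8408, 0.7529, -0.6545, 0.0698]
J5: z=[0.5617, 0.5837, -0.5864] o=[0.4314, -1.5216, -1.0162] → [-0.6766, 0.6913, 0.0399, 0.5617, 0.5837, -0.5864]
J6: z=[0.5617, 0.5837, -0.5864] o=[0.1661, -1.7069, -1.6595] → [-0.1925, 0.1744, -0.0108, 0.5617, 0.5837, -0.5864]
q̇ = J⁺·V = [0.2350, -0.5120, -0.3810, 0.7800, -0.9180, -0.7800]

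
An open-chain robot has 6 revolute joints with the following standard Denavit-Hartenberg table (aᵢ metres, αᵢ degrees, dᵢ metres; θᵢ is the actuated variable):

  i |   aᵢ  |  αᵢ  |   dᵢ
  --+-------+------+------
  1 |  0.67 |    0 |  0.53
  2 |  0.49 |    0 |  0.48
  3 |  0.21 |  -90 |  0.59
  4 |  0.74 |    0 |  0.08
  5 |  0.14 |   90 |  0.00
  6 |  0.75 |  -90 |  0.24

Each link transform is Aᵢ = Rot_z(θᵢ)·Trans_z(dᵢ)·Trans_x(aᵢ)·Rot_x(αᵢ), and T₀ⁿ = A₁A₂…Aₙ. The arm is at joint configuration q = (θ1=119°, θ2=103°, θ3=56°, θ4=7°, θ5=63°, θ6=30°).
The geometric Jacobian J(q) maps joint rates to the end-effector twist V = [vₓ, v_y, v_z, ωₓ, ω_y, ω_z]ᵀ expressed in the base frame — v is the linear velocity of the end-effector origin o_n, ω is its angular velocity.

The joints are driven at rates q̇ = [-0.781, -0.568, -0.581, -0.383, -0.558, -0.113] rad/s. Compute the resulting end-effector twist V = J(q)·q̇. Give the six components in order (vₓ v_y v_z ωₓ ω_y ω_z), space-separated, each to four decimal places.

-2.5941 -1.1851 0.7078 -0.9466 -0.0258 -1.9686

o_n = [-0.0380, -1.1046, 0.8500]
J₁: ẑ×o_n = [1.1046, -0.0380, 0.0000], ω = ẑ
J2: z=[0.0000, 0.0000, 1.0000] o=[-0.3248, 0.5860, 0.5300] → [1.6906, 0.2868, -0.0000, 0.0000, 0.0000, 1.0000]
J3: z=[0.0000, 0.0000, 1.0000] o=[-0.6890, 0.2581, 1.0100] → [1.3627, 0.6510, -0.0000, 0.0000, 0.0000, 1.0000]
J4: z=[0.9903, 0.1392, 0.0000] o=[-0.6597, 0.0502, 1.6000] → [-0.1044, 0.7427, -1.2300, 0.9903, 0.1392, 0.0000]
J5: z=[0.9903, 0.1392, 0.0000] o=[-0.4783, -0.6660, 1.5098] → [-0.0918, 0.6534, -0.4956, 0.9903, 0.1392, 0.0000]
J6: z=[0.1308, -0.9305, 0.3420] o=[-0.4716, -0.7135, 1.3783] → [0.6253, 0.2174, 0.3524, 0.1308, -0.9305, 0.3420]
V = J·q̇ = [-2.5941, -1.1851, 0.7078, -0.9466, -0.0258, -1.9686]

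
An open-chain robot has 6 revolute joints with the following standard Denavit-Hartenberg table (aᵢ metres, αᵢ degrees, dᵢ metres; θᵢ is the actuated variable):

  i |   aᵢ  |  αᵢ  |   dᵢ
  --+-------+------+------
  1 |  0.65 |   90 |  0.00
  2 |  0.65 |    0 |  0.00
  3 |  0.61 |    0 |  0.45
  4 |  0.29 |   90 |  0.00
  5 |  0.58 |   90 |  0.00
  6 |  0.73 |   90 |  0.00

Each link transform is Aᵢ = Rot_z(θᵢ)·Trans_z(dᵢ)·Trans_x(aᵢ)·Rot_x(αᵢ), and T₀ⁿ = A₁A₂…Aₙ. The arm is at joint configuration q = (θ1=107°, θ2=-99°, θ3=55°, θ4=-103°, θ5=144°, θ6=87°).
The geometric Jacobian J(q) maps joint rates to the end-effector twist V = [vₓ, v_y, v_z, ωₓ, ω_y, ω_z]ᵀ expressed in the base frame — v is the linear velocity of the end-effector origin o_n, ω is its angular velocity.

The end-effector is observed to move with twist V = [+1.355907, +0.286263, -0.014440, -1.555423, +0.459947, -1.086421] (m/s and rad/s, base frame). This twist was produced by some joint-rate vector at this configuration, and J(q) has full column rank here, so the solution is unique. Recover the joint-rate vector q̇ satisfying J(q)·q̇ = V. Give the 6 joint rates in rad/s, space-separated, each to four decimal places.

-0.7600 0.1030 -0.6950 0.0270 -0.7610 -0.9740

o_n = [0.5538, 0.9706, -0.3399]
J₁: ẑ×o_n = [-0.9706, 0.5538, 0.0000], ω = ẑ
J2: z=[0.9563, 0.2924, 0.0000] o=[-0.1900, 0.6216, 0.0000] → [-0.0994, 0.3250, 0.1163, 0.9563, 0.2924, 0.0000]
J3: z=[0.9563, 0.2924, 0.0000] o=[-0.1603, 0.5244, -0.6420] → [0.0883, -0.2889, 0.2180, 0.9563, 0.2924, 0.0000]
J4: z=[0.9563, 0.2924, 0.0000] o=[0.1417, 1.0755, -1.0657] → [0.2122, -0.6941, -0.2208, 0.9563, 0.2924, 0.0000]
J5: z=[0.1592, -0.5208, 0.8387] o=[0.2128, 0.8430, -1.2237] → [-0.5674, 0.1452, 0.1979, 0.1592, -0.5208, 0.8387]
J6: z=[0.9178, -0.2349, -0.3201] o=[0.4238, 1.3190, -0.9681] → [-0.2591, -0.6182, -0.2892, 0.9178, -0.2349, -0.3201]
q̇ = J⁺·V = [-0.7600, 0.1030, -0.6950, 0.0270, -0.7610, -0.9740]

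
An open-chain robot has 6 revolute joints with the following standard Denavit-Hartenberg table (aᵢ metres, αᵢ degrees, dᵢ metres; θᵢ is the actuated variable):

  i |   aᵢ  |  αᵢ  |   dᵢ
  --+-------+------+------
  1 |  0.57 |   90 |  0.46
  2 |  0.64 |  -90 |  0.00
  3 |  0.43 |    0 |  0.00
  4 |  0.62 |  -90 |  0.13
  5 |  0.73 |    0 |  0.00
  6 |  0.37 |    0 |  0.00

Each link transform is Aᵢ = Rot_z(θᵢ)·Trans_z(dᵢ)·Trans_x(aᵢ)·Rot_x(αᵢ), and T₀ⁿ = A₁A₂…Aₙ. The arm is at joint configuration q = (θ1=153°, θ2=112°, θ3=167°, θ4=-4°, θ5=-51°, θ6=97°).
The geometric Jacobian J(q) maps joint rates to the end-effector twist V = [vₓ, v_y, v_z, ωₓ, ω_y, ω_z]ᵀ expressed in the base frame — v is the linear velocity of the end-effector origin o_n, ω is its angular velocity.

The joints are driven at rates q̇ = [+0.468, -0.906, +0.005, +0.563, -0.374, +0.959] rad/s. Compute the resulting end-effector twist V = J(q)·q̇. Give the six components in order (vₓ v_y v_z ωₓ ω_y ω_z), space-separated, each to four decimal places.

1.4447 -0.0957 0.1154 0.2548 -0.5188 0.0966

o_n = [-0.7258, -0.1773, -0.6816]
J₁: ẑ×o_n = [0.1773, -0.7258, 0.0000], ω = ẑ
J2: z=[0.4540, 0.8910, 0.0000] o=[-0.5079, 0.2588, 0.4600] → [-1.0171, 0.5183, -0.0038, 0.4540, 0.8910, 0.0000]
J3: z=[0.8261, -0.4209, -0.3746] o=[-0.2943, 0.1499, 1.0534] → [0.6077, 1.5949, -0.4520, 0.8261, -0.4209, -0.3746]
J4: z=[0.8261, -0.4209, -0.3746] o=[-0.4780, 0.1350, 0.6649] → [0.4498, 1.2052, -0.3623, 0.8261, -0.4209, -0.3746]
J5: z=[0.3366, 0.9018, -0.2711] o=[-0.6508, 0.0196, 0.0665] → [-0.7280, 0.2721, 0.0013, 0.3366, 0.9018, -0.2711]
J6: z=[0.3366, 0.9018, -0.2711] o=[-0.3898, -0.2642, -0.5534] → [-0.0921, 0.1342, 0.3323, 0.3366, 0.9018, -0.2711]
V = J·q̇ = [1.4447, -0.0957, 0.1154, 0.2548, -0.5188, 0.0966]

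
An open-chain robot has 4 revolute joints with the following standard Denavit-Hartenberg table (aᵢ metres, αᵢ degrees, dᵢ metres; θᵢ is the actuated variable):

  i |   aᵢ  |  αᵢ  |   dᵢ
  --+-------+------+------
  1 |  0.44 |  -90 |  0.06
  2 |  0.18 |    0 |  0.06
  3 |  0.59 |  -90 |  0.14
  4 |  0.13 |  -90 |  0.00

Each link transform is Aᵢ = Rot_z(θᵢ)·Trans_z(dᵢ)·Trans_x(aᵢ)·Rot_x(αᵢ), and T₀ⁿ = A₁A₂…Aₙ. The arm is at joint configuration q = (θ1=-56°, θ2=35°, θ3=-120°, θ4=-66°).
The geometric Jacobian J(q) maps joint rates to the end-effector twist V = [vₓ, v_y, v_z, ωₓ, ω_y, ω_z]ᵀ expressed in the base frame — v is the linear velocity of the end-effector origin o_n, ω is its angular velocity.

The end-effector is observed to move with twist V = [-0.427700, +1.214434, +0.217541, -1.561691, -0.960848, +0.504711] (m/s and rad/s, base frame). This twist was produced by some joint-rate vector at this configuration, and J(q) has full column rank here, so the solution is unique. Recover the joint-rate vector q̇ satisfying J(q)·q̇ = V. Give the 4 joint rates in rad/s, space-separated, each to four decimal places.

0.4980 -0.8410 -0.9910 -0.0770

o_n = [0.6241, -0.3552, 0.5972]
J₁: ẑ×o_n = [0.3552, 0.6241, -0.0000], ω = ẑ
J2: z=[0.8290, 0.5592, 0.0000] o=[0.2460, -0.3648, 0.0600] → [0.3004, -0.4453, -0.2035, 0.8290, 0.5592, 0.0000]
J3: z=[0.8290, 0.5592, 0.0000] o=[0.3782, -0.4535, -0.0432] → [0.3581, -0.5309, -0.0560, 0.8290, 0.5592, 0.0000]
J4: z=[0.5571, -0.8259, -0.0872] o=[0.5231, -0.4178, 0.5445] → [-0.0380, -0.0381, 0.1183, 0.5571, -0.8259, -0.0872]
q̇ = J⁺·V = [0.4980, -0.8410, -0.9910, -0.0770]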